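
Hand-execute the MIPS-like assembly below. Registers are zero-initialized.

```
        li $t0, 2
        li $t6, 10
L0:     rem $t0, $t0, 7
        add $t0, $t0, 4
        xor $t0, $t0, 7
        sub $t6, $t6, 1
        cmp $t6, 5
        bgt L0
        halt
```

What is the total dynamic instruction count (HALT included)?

33

$t0=2
$t6=10
$t0=2%7=2
$t0=2+4=6
$t0=6^7=1
$t6=10-1=9
cmp $t6, 5  (cmp 9,5)
bgt L0: taken
$t0=1%7=1
$t0=1+4=5
$t0=5^7=2
$t6=9-1=8
cmp $t6, 5  (cmp 8,5)
bgt L0: taken
$t0=2%7=2
$t0=2+4=6
$t0=6^7=1
$t6=8-1=7
cmp $t6, 5  (cmp 7,5)
bgt L0: taken
$t0=1%7=1
$t0=1+4=5
$t0=5^7=2
$t6=7-1=6
cmp $t6, 5  (cmp 6,5)
bgt L0: taken
$t0=2%7=2
$t0=2+4=6
$t0=6^7=1
$t6=6-1=5
cmp $t6, 5  (cmp 5,5)
bgt L0: not taken
halt.
Total executed instructions: 33.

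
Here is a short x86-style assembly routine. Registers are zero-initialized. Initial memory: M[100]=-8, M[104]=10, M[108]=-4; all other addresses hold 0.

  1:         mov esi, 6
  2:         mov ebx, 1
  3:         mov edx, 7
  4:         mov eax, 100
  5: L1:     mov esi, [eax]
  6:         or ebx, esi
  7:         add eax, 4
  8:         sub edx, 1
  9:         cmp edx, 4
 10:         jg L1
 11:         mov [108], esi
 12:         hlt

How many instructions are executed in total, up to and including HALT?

24

esi=6
ebx=1
edx=7
eax=100
esi=M[100]=-8
ebx=1|(-8)=-7
eax=100+4=104
edx=7-1=6
cmp edx, 4  (cmp 6,4)
jg L1: taken
esi=M[104]=10
ebx=(-7)|10=-5
eax=104+4=108
edx=6-1=5
cmp edx, 4  (cmp 5,4)
jg L1: taken
esi=M[108]=-4
ebx=(-5)|(-4)=-1
eax=108+4=112
edx=5-1=4
cmp edx, 4  (cmp 4,4)
jg L1: not taken
mov [108], esi → M[108]=-4
halt.
Total executed instructions: 24.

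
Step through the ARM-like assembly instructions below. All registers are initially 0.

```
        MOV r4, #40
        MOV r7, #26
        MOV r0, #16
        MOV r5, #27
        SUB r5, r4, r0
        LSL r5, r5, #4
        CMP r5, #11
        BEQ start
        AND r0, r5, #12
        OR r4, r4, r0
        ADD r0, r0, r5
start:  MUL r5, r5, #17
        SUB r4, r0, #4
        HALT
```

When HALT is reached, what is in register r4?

after MOV r4, #40: r4=40
after MOV r7, #26: r7=26
after MOV r0, #16: r0=16
after MOV r5, #27: r5=27
after SUB r5, r4, r0: r5=40-16=24
after LSL r5, r5, #4: r5=24<<4=384
CMP r5, #11  (cmp 384,11)
BEQ start: not taken
after AND r0, r5, #12: r0=384&12=0
after OR r4, r4, r0: r4=40|0=40
after ADD r0, r0, r5: r0=0+384=384
after MUL r5, r5, #17: r5=384*17=6528
after SUB r4, r0, #4: r4=384-4=380
halt.

380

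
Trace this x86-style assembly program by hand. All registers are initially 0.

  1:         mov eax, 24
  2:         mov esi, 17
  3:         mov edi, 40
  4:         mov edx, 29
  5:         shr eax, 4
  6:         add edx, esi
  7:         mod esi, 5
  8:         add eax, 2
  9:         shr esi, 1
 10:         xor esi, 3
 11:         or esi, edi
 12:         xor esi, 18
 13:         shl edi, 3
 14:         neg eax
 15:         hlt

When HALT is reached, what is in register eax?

after mov eax, 24: eax=24
after mov esi, 17: esi=17
after mov edi, 40: edi=40
after mov edx, 29: edx=29
after shr eax, 4: eax=24>>4=1
after add edx, esi: edx=29+17=46
after mod esi, 5: esi=17%5=2
after add eax, 2: eax=1+2=3
after shr esi, 1: esi=2>>1=1
after xor esi, 3: esi=1^3=2
after or esi, edi: esi=2|40=42
after xor esi, 18: esi=42^18=56
after shl edi, 3: edi=40<<3=320
after neg eax: eax=-(3)=-3
halt.

-3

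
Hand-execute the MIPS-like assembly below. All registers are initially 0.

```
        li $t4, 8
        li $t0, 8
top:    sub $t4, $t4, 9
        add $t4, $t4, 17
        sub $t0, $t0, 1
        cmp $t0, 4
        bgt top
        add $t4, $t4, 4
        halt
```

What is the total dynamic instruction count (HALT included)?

24

li $t4, 8 → $t4=8
li $t0, 8 → $t0=8
sub $t4, $t4, 9 → $t4=8-9=-1
add $t4, $t4, 17 → $t4=(-1)+17=16
sub $t0, $t0, 1 → $t0=8-1=7
cmp $t0, 4  (cmp 7,4)
bgt top: taken
sub $t4, $t4, 9 → $t4=16-9=7
add $t4, $t4, 17 → $t4=7+17=24
sub $t0, $t0, 1 → $t0=7-1=6
cmp $t0, 4  (cmp 6,4)
bgt top: taken
sub $t4, $t4, 9 → $t4=24-9=15
add $t4, $t4, 17 → $t4=15+17=32
sub $t0, $t0, 1 → $t0=6-1=5
cmp $t0, 4  (cmp 5,4)
bgt top: taken
sub $t4, $t4, 9 → $t4=32-9=23
add $t4, $t4, 17 → $t4=23+17=40
sub $t0, $t0, 1 → $t0=5-1=4
cmp $t0, 4  (cmp 4,4)
bgt top: not taken
add $t4, $t4, 4 → $t4=40+4=44
halt.
Total executed instructions: 24.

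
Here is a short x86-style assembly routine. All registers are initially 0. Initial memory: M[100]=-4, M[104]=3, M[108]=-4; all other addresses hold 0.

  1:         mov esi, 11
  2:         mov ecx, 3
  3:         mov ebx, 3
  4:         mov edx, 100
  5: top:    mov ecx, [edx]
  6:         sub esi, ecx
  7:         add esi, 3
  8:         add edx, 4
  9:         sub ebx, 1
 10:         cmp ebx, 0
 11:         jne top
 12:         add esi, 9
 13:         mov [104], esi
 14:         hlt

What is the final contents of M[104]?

34

after mov esi, 11: esi=11
after mov ecx, 3: ecx=3
after mov ebx, 3: ebx=3
after mov edx, 100: edx=100
after mov ecx, [edx]: ecx=M[100]=-4
after sub esi, ecx: esi=11-(-4)=15
after add esi, 3: esi=15+3=18
after add edx, 4: edx=100+4=104
after sub ebx, 1: ebx=3-1=2
cmp ebx, 0  (cmp 2,0)
jne top: taken
after mov ecx, [edx]: ecx=M[104]=3
after sub esi, ecx: esi=18-3=15
after add esi, 3: esi=15+3=18
after add edx, 4: edx=104+4=108
after sub ebx, 1: ebx=2-1=1
cmp ebx, 0  (cmp 1,0)
jne top: taken
after mov ecx, [edx]: ecx=M[108]=-4
after sub esi, ecx: esi=18-(-4)=22
after add esi, 3: esi=22+3=25
after add edx, 4: edx=108+4=112
after sub ebx, 1: ebx=1-1=0
cmp ebx, 0  (cmp 0,0)
jne top: not taken
after add esi, 9: esi=25+9=34
mov [104], esi → M[104]=34
halt.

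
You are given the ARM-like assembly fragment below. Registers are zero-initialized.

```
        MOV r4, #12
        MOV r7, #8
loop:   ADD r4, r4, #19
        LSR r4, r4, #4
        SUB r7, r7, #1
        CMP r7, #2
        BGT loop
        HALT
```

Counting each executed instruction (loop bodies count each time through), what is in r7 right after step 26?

3

MOV r4, #12 → r4=12
MOV r7, #8 → r7=8
ADD r4, r4, #19 → r4=12+19=31
LSR r4, r4, #4 → r4=31>>4=1
SUB r7, r7, #1 → r7=8-1=7
CMP r7, #2  (cmp 7,2)
BGT loop: taken
ADD r4, r4, #19 → r4=1+19=20
LSR r4, r4, #4 → r4=20>>4=1
SUB r7, r7, #1 → r7=7-1=6
CMP r7, #2  (cmp 6,2)
BGT loop: taken
ADD r4, r4, #19 → r4=1+19=20
LSR r4, r4, #4 → r4=20>>4=1
SUB r7, r7, #1 → r7=6-1=5
CMP r7, #2  (cmp 5,2)
BGT loop: taken
ADD r4, r4, #19 → r4=1+19=20
LSR r4, r4, #4 → r4=20>>4=1
SUB r7, r7, #1 → r7=5-1=4
CMP r7, #2  (cmp 4,2)
BGT loop: taken
ADD r4, r4, #19 → r4=1+19=20
LSR r4, r4, #4 → r4=20>>4=1
SUB r7, r7, #1 → r7=4-1=3
CMP r7, #2  (cmp 3,2)
After step 26: r7 = 3.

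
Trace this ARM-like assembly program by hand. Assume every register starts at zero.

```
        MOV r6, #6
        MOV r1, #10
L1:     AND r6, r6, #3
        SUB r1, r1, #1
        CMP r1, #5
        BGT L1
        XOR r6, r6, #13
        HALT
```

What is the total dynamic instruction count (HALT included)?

24

r6=6
r1=10
r6=6&3=2
r1=10-1=9
CMP r1, #5  (cmp 9,5)
BGT L1: taken
r6=2&3=2
r1=9-1=8
CMP r1, #5  (cmp 8,5)
BGT L1: taken
r6=2&3=2
r1=8-1=7
CMP r1, #5  (cmp 7,5)
BGT L1: taken
r6=2&3=2
r1=7-1=6
CMP r1, #5  (cmp 6,5)
BGT L1: taken
r6=2&3=2
r1=6-1=5
CMP r1, #5  (cmp 5,5)
BGT L1: not taken
r6=2^13=15
halt.
Total executed instructions: 24.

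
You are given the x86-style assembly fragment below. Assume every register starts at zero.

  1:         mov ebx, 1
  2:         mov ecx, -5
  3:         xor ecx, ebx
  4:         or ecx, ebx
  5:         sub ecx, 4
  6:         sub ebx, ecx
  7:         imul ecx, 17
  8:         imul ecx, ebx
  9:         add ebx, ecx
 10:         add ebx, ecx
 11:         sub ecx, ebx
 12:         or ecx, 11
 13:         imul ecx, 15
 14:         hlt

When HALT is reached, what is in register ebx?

-3050

ebx=1
ecx=-5
ecx=(-5)^1=-6
ecx=(-6)|1=-5
ecx=(-5)-4=-9
ebx=1-(-9)=10
ecx=(-9)*17=-153
ecx=(-153)*10=-1530
ebx=10+(-1530)=-1520
ebx=(-1520)+(-1530)=-3050
ecx=(-1530)-(-3050)=1520
ecx=1520|11=1531
ecx=1531*15=22965
halt.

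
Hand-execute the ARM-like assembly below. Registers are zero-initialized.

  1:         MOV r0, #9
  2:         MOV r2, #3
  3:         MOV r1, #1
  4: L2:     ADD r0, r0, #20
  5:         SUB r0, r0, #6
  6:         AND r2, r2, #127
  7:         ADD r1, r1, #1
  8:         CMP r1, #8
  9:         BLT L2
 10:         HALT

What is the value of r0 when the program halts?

after MOV r0, #9: r0=9
after MOV r2, #3: r2=3
after MOV r1, #1: r1=1
after ADD r0, r0, #20: r0=9+20=29
after SUB r0, r0, #6: r0=29-6=23
after AND r2, r2, #127: r2=3&127=3
after ADD r1, r1, #1: r1=1+1=2
CMP r1, #8  (cmp 2,8)
BLT L2: taken
after ADD r0, r0, #20: r0=23+20=43
after SUB r0, r0, #6: r0=43-6=37
after AND r2, r2, #127: r2=3&127=3
after ADD r1, r1, #1: r1=2+1=3
CMP r1, #8  (cmp 3,8)
BLT L2: taken
after ADD r0, r0, #20: r0=37+20=57
after SUB r0, r0, #6: r0=57-6=51
after AND r2, r2, #127: r2=3&127=3
after ADD r1, r1, #1: r1=3+1=4
CMP r1, #8  (cmp 4,8)
BLT L2: taken
after ADD r0, r0, #20: r0=51+20=71
after SUB r0, r0, #6: r0=71-6=65
after AND r2, r2, #127: r2=3&127=3
after ADD r1, r1, #1: r1=4+1=5
CMP r1, #8  (cmp 5,8)
BLT L2: taken
after ADD r0, r0, #20: r0=65+20=85
after SUB r0, r0, #6: r0=85-6=79
after AND r2, r2, #127: r2=3&127=3
after ADD r1, r1, #1: r1=5+1=6
CMP r1, #8  (cmp 6,8)
BLT L2: taken
after ADD r0, r0, #20: r0=79+20=99
after SUB r0, r0, #6: r0=99-6=93
after AND r2, r2, #127: r2=3&127=3
after ADD r1, r1, #1: r1=6+1=7
CMP r1, #8  (cmp 7,8)
BLT L2: taken
after ADD r0, r0, #20: r0=93+20=113
after SUB r0, r0, #6: r0=113-6=107
after AND r2, r2, #127: r2=3&127=3
after ADD r1, r1, #1: r1=7+1=8
CMP r1, #8  (cmp 8,8)
BLT L2: not taken
halt.

107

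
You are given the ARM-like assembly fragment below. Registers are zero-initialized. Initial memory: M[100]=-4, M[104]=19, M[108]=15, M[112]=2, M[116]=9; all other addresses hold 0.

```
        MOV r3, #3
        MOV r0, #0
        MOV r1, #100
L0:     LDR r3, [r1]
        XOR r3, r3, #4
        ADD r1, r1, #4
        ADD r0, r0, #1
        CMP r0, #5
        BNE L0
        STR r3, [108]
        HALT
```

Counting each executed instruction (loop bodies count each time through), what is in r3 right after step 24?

6

after MOV r3, #3: r3=3
after MOV r0, #0: r0=0
after MOV r1, #100: r1=100
after LDR r3, [r1]: r3=M[100]=-4
after XOR r3, r3, #4: r3=(-4)^4=-8
after ADD r1, r1, #4: r1=100+4=104
after ADD r0, r0, #1: r0=0+1=1
CMP r0, #5  (cmp 1,5)
BNE L0: taken
after LDR r3, [r1]: r3=M[104]=19
after XOR r3, r3, #4: r3=19^4=23
after ADD r1, r1, #4: r1=104+4=108
after ADD r0, r0, #1: r0=1+1=2
CMP r0, #5  (cmp 2,5)
BNE L0: taken
after LDR r3, [r1]: r3=M[108]=15
after XOR r3, r3, #4: r3=15^4=11
after ADD r1, r1, #4: r1=108+4=112
after ADD r0, r0, #1: r0=2+1=3
CMP r0, #5  (cmp 3,5)
BNE L0: taken
after LDR r3, [r1]: r3=M[112]=2
after XOR r3, r3, #4: r3=2^4=6
after ADD r1, r1, #4: r1=112+4=116
After step 24: r3 = 6.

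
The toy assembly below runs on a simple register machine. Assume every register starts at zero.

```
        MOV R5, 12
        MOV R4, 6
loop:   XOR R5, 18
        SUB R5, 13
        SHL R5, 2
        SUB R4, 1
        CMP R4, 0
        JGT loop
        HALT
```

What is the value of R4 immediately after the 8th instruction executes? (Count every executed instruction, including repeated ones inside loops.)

after MOV R5, 12: R5=12
after MOV R4, 6: R4=6
after XOR R5, 18: R5=12^18=30
after SUB R5, 13: R5=30-13=17
after SHL R5, 2: R5=17<<2=68
after SUB R4, 1: R4=6-1=5
CMP R4, 0  (cmp 5,0)
JGT loop: taken
After step 8: R4 = 5.

5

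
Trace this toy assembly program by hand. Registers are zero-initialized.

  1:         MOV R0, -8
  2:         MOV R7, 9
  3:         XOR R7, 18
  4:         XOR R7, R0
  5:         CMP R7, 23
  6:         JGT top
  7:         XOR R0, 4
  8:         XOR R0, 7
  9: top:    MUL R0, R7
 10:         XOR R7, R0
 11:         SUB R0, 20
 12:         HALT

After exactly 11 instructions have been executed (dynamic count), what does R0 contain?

125

MOV R0, -8 → R0=-8
MOV R7, 9 → R7=9
XOR R7, 18 → R7=9^18=27
XOR R7, R0 → R7=27^(-8)=-29
CMP R7, 23  (cmp -29,23)
JGT top: not taken
XOR R0, 4 → R0=(-8)^4=-4
XOR R0, 7 → R0=(-4)^7=-5
MUL R0, R7 → R0=(-5)*(-29)=145
XOR R7, R0 → R7=(-29)^145=-142
SUB R0, 20 → R0=145-20=125
After step 11: R0 = 125.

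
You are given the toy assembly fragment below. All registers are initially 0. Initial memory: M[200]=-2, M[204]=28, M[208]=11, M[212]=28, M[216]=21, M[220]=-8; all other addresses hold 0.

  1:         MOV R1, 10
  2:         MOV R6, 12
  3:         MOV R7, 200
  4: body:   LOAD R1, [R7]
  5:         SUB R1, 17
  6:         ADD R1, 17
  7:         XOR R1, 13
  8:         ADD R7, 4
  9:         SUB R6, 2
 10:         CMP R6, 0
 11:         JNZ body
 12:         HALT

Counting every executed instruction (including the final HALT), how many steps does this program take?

52

R1=10
R6=12
R7=200
R1=M[200]=-2
R1=(-2)-17=-19
R1=(-19)+17=-2
R1=(-2)^13=-13
R7=200+4=204
R6=12-2=10
CMP R6, 0  (cmp 10,0)
JNZ body: taken
R1=M[204]=28
R1=28-17=11
R1=11+17=28
R1=28^13=17
R7=204+4=208
R6=10-2=8
CMP R6, 0  (cmp 8,0)
JNZ body: taken
R1=M[208]=11
R1=11-17=-6
R1=(-6)+17=11
R1=11^13=6
R7=208+4=212
R6=8-2=6
CMP R6, 0  (cmp 6,0)
JNZ body: taken
R1=M[212]=28
R1=28-17=11
R1=11+17=28
R1=28^13=17
R7=212+4=216
R6=6-2=4
CMP R6, 0  (cmp 4,0)
JNZ body: taken
R1=M[216]=21
R1=21-17=4
R1=4+17=21
R1=21^13=24
R7=216+4=220
R6=4-2=2
CMP R6, 0  (cmp 2,0)
JNZ body: taken
R1=M[220]=-8
R1=(-8)-17=-25
R1=(-25)+17=-8
R1=(-8)^13=-11
R7=220+4=224
R6=2-2=0
CMP R6, 0  (cmp 0,0)
JNZ body: not taken
halt.
Total executed instructions: 52.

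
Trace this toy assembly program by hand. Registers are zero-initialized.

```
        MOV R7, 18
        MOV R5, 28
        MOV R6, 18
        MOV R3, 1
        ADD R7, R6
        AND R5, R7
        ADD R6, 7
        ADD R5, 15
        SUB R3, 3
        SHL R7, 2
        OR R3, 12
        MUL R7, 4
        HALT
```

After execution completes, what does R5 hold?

19

MOV R7, 18 → R7=18
MOV R5, 28 → R5=28
MOV R6, 18 → R6=18
MOV R3, 1 → R3=1
ADD R7, R6 → R7=18+18=36
AND R5, R7 → R5=28&36=4
ADD R6, 7 → R6=18+7=25
ADD R5, 15 → R5=4+15=19
SUB R3, 3 → R3=1-3=-2
SHL R7, 2 → R7=36<<2=144
OR R3, 12 → R3=(-2)|12=-2
MUL R7, 4 → R7=144*4=576
halt.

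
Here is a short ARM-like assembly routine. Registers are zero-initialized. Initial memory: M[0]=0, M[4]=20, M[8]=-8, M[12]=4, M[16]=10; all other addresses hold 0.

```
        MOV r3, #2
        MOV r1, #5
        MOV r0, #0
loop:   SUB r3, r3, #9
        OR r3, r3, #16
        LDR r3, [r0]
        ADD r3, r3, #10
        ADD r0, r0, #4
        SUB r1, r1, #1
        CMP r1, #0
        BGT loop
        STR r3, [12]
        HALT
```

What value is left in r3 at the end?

20

MOV r3, #2 → r3=2
MOV r1, #5 → r1=5
MOV r0, #0 → r0=0
SUB r3, r3, #9 → r3=2-9=-7
OR r3, r3, #16 → r3=(-7)|16=-7
LDR r3, [r0] → r3=M[0]=0
ADD r3, r3, #10 → r3=0+10=10
ADD r0, r0, #4 → r0=0+4=4
SUB r1, r1, #1 → r1=5-1=4
CMP r1, #0  (cmp 4,0)
BGT loop: taken
SUB r3, r3, #9 → r3=10-9=1
OR r3, r3, #16 → r3=1|16=17
LDR r3, [r0] → r3=M[4]=20
ADD r3, r3, #10 → r3=20+10=30
ADD r0, r0, #4 → r0=4+4=8
SUB r1, r1, #1 → r1=4-1=3
CMP r1, #0  (cmp 3,0)
BGT loop: taken
SUB r3, r3, #9 → r3=30-9=21
OR r3, r3, #16 → r3=21|16=21
LDR r3, [r0] → r3=M[8]=-8
ADD r3, r3, #10 → r3=(-8)+10=2
ADD r0, r0, #4 → r0=8+4=12
SUB r1, r1, #1 → r1=3-1=2
CMP r1, #0  (cmp 2,0)
BGT loop: taken
SUB r3, r3, #9 → r3=2-9=-7
OR r3, r3, #16 → r3=(-7)|16=-7
LDR r3, [r0] → r3=M[12]=4
ADD r3, r3, #10 → r3=4+10=14
ADD r0, r0, #4 → r0=12+4=16
SUB r1, r1, #1 → r1=2-1=1
CMP r1, #0  (cmp 1,0)
BGT loop: taken
SUB r3, r3, #9 → r3=14-9=5
OR r3, r3, #16 → r3=5|16=21
LDR r3, [r0] → r3=M[16]=10
ADD r3, r3, #10 → r3=10+10=20
ADD r0, r0, #4 → r0=16+4=20
SUB r1, r1, #1 → r1=1-1=0
CMP r1, #0  (cmp 0,0)
BGT loop: not taken
STR r3, [12] → M[12]=20
halt.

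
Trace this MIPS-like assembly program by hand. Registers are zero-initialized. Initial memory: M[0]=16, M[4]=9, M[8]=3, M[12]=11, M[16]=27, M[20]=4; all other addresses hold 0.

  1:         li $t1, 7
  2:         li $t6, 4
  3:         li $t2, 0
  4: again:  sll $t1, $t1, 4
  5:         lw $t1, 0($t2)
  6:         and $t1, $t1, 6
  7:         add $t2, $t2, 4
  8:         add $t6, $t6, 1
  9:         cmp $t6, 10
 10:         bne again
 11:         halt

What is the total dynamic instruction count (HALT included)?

46

$t1=7
$t6=4
$t2=0
$t1=7<<4=112
$t1=M[0]=16
$t1=16&6=0
$t2=0+4=4
$t6=4+1=5
cmp $t6, 10  (cmp 5,10)
bne again: taken
$t1=0<<4=0
$t1=M[4]=9
$t1=9&6=0
$t2=4+4=8
$t6=5+1=6
cmp $t6, 10  (cmp 6,10)
bne again: taken
$t1=0<<4=0
$t1=M[8]=3
$t1=3&6=2
$t2=8+4=12
$t6=6+1=7
cmp $t6, 10  (cmp 7,10)
bne again: taken
$t1=2<<4=32
$t1=M[12]=11
$t1=11&6=2
$t2=12+4=16
$t6=7+1=8
cmp $t6, 10  (cmp 8,10)
bne again: taken
$t1=2<<4=32
$t1=M[16]=27
$t1=27&6=2
$t2=16+4=20
$t6=8+1=9
cmp $t6, 10  (cmp 9,10)
bne again: taken
$t1=2<<4=32
$t1=M[20]=4
$t1=4&6=4
$t2=20+4=24
$t6=9+1=10
cmp $t6, 10  (cmp 10,10)
bne again: not taken
halt.
Total executed instructions: 46.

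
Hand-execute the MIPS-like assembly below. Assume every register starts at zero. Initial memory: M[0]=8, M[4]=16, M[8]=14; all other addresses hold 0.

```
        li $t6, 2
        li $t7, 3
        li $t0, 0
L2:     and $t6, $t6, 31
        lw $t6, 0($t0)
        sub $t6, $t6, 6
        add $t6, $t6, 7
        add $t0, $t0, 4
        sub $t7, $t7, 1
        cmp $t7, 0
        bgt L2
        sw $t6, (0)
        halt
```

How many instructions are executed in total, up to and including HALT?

after li $t6, 2: $t6=2
after li $t7, 3: $t7=3
after li $t0, 0: $t0=0
after and $t6, $t6, 31: $t6=2&31=2
after lw $t6, 0($t0): $t6=M[0]=8
after sub $t6, $t6, 6: $t6=8-6=2
after add $t6, $t6, 7: $t6=2+7=9
after add $t0, $t0, 4: $t0=0+4=4
after sub $t7, $t7, 1: $t7=3-1=2
cmp $t7, 0  (cmp 2,0)
bgt L2: taken
after and $t6, $t6, 31: $t6=9&31=9
after lw $t6, 0($t0): $t6=M[4]=16
after sub $t6, $t6, 6: $t6=16-6=10
after add $t6, $t6, 7: $t6=10+7=17
after add $t0, $t0, 4: $t0=4+4=8
after sub $t7, $t7, 1: $t7=2-1=1
cmp $t7, 0  (cmp 1,0)
bgt L2: taken
after and $t6, $t6, 31: $t6=17&31=17
after lw $t6, 0($t0): $t6=M[8]=14
after sub $t6, $t6, 6: $t6=14-6=8
after add $t6, $t6, 7: $t6=8+7=15
after add $t0, $t0, 4: $t0=8+4=12
after sub $t7, $t7, 1: $t7=1-1=0
cmp $t7, 0  (cmp 0,0)
bgt L2: not taken
sw $t6, (0) → M[0]=15
halt.
Total executed instructions: 29.

29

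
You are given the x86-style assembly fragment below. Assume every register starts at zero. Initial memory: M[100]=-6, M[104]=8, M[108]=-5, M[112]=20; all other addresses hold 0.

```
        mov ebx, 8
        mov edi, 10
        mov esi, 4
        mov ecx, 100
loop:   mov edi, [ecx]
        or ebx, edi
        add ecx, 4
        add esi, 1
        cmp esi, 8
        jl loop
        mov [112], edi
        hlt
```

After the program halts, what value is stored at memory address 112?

mov ebx, 8 → ebx=8
mov edi, 10 → edi=10
mov esi, 4 → esi=4
mov ecx, 100 → ecx=100
mov edi, [ecx] → edi=M[100]=-6
or ebx, edi → ebx=8|(-6)=-6
add ecx, 4 → ecx=100+4=104
add esi, 1 → esi=4+1=5
cmp esi, 8  (cmp 5,8)
jl loop: taken
mov edi, [ecx] → edi=M[104]=8
or ebx, edi → ebx=(-6)|8=-6
add ecx, 4 → ecx=104+4=108
add esi, 1 → esi=5+1=6
cmp esi, 8  (cmp 6,8)
jl loop: taken
mov edi, [ecx] → edi=M[108]=-5
or ebx, edi → ebx=(-6)|(-5)=-5
add ecx, 4 → ecx=108+4=112
add esi, 1 → esi=6+1=7
cmp esi, 8  (cmp 7,8)
jl loop: taken
mov edi, [ecx] → edi=M[112]=20
or ebx, edi → ebx=(-5)|20=-1
add ecx, 4 → ecx=112+4=116
add esi, 1 → esi=7+1=8
cmp esi, 8  (cmp 8,8)
jl loop: not taken
mov [112], edi → M[112]=20
halt.

20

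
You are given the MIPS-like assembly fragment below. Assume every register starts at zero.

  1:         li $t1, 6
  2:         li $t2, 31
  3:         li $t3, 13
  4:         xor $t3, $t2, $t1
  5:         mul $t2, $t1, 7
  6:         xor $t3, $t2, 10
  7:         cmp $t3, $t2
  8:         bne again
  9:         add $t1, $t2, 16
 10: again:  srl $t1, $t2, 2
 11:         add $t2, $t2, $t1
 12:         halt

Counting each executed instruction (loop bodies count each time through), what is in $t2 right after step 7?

after li $t1, 6: $t1=6
after li $t2, 31: $t2=31
after li $t3, 13: $t3=13
after xor $t3, $t2, $t1: $t3=31^6=25
after mul $t2, $t1, 7: $t2=6*7=42
after xor $t3, $t2, 10: $t3=42^10=32
cmp $t3, $t2  (cmp 32,42)
After step 7: $t2 = 42.

42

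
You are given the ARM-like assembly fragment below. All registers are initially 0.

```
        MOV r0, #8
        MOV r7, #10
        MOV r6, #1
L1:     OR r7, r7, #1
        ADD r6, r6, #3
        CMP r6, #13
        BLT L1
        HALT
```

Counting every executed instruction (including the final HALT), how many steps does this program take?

20

MOV r0, #8 → r0=8
MOV r7, #10 → r7=10
MOV r6, #1 → r6=1
OR r7, r7, #1 → r7=10|1=11
ADD r6, r6, #3 → r6=1+3=4
CMP r6, #13  (cmp 4,13)
BLT L1: taken
OR r7, r7, #1 → r7=11|1=11
ADD r6, r6, #3 → r6=4+3=7
CMP r6, #13  (cmp 7,13)
BLT L1: taken
OR r7, r7, #1 → r7=11|1=11
ADD r6, r6, #3 → r6=7+3=10
CMP r6, #13  (cmp 10,13)
BLT L1: taken
OR r7, r7, #1 → r7=11|1=11
ADD r6, r6, #3 → r6=10+3=13
CMP r6, #13  (cmp 13,13)
BLT L1: not taken
halt.
Total executed instructions: 20.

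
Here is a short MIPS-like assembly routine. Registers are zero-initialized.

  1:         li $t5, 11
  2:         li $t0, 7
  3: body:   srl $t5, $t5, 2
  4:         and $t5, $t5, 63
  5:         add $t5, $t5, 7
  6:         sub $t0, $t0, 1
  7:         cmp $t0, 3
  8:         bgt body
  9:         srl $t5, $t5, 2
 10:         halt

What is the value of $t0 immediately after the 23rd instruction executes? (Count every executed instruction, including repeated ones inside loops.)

li $t5, 11 → $t5=11
li $t0, 7 → $t0=7
srl $t5, $t5, 2 → $t5=11>>2=2
and $t5, $t5, 63 → $t5=2&63=2
add $t5, $t5, 7 → $t5=2+7=9
sub $t0, $t0, 1 → $t0=7-1=6
cmp $t0, 3  (cmp 6,3)
bgt body: taken
srl $t5, $t5, 2 → $t5=9>>2=2
and $t5, $t5, 63 → $t5=2&63=2
add $t5, $t5, 7 → $t5=2+7=9
sub $t0, $t0, 1 → $t0=6-1=5
cmp $t0, 3  (cmp 5,3)
bgt body: taken
srl $t5, $t5, 2 → $t5=9>>2=2
and $t5, $t5, 63 → $t5=2&63=2
add $t5, $t5, 7 → $t5=2+7=9
sub $t0, $t0, 1 → $t0=5-1=4
cmp $t0, 3  (cmp 4,3)
bgt body: taken
srl $t5, $t5, 2 → $t5=9>>2=2
and $t5, $t5, 63 → $t5=2&63=2
add $t5, $t5, 7 → $t5=2+7=9
After step 23: $t0 = 4.

4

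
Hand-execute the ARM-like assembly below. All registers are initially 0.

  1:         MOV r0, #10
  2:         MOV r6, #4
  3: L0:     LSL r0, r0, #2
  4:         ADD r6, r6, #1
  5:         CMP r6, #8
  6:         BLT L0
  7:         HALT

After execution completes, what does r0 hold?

2560

MOV r0, #10 → r0=10
MOV r6, #4 → r6=4
LSL r0, r0, #2 → r0=10<<2=40
ADD r6, r6, #1 → r6=4+1=5
CMP r6, #8  (cmp 5,8)
BLT L0: taken
LSL r0, r0, #2 → r0=40<<2=160
ADD r6, r6, #1 → r6=5+1=6
CMP r6, #8  (cmp 6,8)
BLT L0: taken
LSL r0, r0, #2 → r0=160<<2=640
ADD r6, r6, #1 → r6=6+1=7
CMP r6, #8  (cmp 7,8)
BLT L0: taken
LSL r0, r0, #2 → r0=640<<2=2560
ADD r6, r6, #1 → r6=7+1=8
CMP r6, #8  (cmp 8,8)
BLT L0: not taken
halt.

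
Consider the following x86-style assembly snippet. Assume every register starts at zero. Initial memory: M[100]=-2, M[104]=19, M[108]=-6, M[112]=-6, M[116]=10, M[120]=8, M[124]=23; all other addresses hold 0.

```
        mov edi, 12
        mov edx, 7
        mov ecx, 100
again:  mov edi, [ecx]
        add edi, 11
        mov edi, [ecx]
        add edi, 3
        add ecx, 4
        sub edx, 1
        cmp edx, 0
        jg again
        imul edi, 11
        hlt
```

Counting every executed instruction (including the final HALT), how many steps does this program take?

61

mov edi, 12 → edi=12
mov edx, 7 → edx=7
mov ecx, 100 → ecx=100
mov edi, [ecx] → edi=M[100]=-2
add edi, 11 → edi=(-2)+11=9
mov edi, [ecx] → edi=M[100]=-2
add edi, 3 → edi=(-2)+3=1
add ecx, 4 → ecx=100+4=104
sub edx, 1 → edx=7-1=6
cmp edx, 0  (cmp 6,0)
jg again: taken
mov edi, [ecx] → edi=M[104]=19
add edi, 11 → edi=19+11=30
mov edi, [ecx] → edi=M[104]=19
add edi, 3 → edi=19+3=22
add ecx, 4 → ecx=104+4=108
sub edx, 1 → edx=6-1=5
cmp edx, 0  (cmp 5,0)
jg again: taken
mov edi, [ecx] → edi=M[108]=-6
add edi, 11 → edi=(-6)+11=5
mov edi, [ecx] → edi=M[108]=-6
add edi, 3 → edi=(-6)+3=-3
add ecx, 4 → ecx=108+4=112
sub edx, 1 → edx=5-1=4
cmp edx, 0  (cmp 4,0)
jg again: taken
mov edi, [ecx] → edi=M[112]=-6
add edi, 11 → edi=(-6)+11=5
mov edi, [ecx] → edi=M[112]=-6
add edi, 3 → edi=(-6)+3=-3
add ecx, 4 → ecx=112+4=116
sub edx, 1 → edx=4-1=3
cmp edx, 0  (cmp 3,0)
jg again: taken
mov edi, [ecx] → edi=M[116]=10
add edi, 11 → edi=10+11=21
mov edi, [ecx] → edi=M[116]=10
add edi, 3 → edi=10+3=13
add ecx, 4 → ecx=116+4=120
sub edx, 1 → edx=3-1=2
cmp edx, 0  (cmp 2,0)
jg again: taken
mov edi, [ecx] → edi=M[120]=8
add edi, 11 → edi=8+11=19
mov edi, [ecx] → edi=M[120]=8
add edi, 3 → edi=8+3=11
add ecx, 4 → ecx=120+4=124
sub edx, 1 → edx=2-1=1
cmp edx, 0  (cmp 1,0)
jg again: taken
mov edi, [ecx] → edi=M[124]=23
add edi, 11 → edi=23+11=34
mov edi, [ecx] → edi=M[124]=23
add edi, 3 → edi=23+3=26
add ecx, 4 → ecx=124+4=128
sub edx, 1 → edx=1-1=0
cmp edx, 0  (cmp 0,0)
jg again: not taken
imul edi, 11 → edi=26*11=286
halt.
Total executed instructions: 61.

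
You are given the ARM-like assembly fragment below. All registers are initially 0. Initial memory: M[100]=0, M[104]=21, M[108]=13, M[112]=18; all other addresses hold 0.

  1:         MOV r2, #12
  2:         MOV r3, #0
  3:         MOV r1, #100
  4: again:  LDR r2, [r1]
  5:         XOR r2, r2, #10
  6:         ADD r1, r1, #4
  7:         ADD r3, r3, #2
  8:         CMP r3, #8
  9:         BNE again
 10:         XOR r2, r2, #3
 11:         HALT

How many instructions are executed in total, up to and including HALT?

29

MOV r2, #12 → r2=12
MOV r3, #0 → r3=0
MOV r1, #100 → r1=100
LDR r2, [r1] → r2=M[100]=0
XOR r2, r2, #10 → r2=0^10=10
ADD r1, r1, #4 → r1=100+4=104
ADD r3, r3, #2 → r3=0+2=2
CMP r3, #8  (cmp 2,8)
BNE again: taken
LDR r2, [r1] → r2=M[104]=21
XOR r2, r2, #10 → r2=21^10=31
ADD r1, r1, #4 → r1=104+4=108
ADD r3, r3, #2 → r3=2+2=4
CMP r3, #8  (cmp 4,8)
BNE again: taken
LDR r2, [r1] → r2=M[108]=13
XOR r2, r2, #10 → r2=13^10=7
ADD r1, r1, #4 → r1=108+4=112
ADD r3, r3, #2 → r3=4+2=6
CMP r3, #8  (cmp 6,8)
BNE again: taken
LDR r2, [r1] → r2=M[112]=18
XOR r2, r2, #10 → r2=18^10=24
ADD r1, r1, #4 → r1=112+4=116
ADD r3, r3, #2 → r3=6+2=8
CMP r3, #8  (cmp 8,8)
BNE again: not taken
XOR r2, r2, #3 → r2=24^3=27
halt.
Total executed instructions: 29.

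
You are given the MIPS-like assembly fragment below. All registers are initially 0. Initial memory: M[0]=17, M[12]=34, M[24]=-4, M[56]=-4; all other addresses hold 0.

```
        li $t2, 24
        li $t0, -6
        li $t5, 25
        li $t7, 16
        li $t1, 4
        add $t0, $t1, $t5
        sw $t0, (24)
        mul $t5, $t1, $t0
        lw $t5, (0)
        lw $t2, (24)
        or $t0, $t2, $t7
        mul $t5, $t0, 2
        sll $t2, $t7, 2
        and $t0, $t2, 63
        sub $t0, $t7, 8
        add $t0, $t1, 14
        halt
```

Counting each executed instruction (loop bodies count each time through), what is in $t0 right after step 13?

after li $t2, 24: $t2=24
after li $t0, -6: $t0=-6
after li $t5, 25: $t5=25
after li $t7, 16: $t7=16
after li $t1, 4: $t1=4
after add $t0, $t1, $t5: $t0=4+25=29
sw $t0, (24) → M[24]=29
after mul $t5, $t1, $t0: $t5=4*29=116
after lw $t5, (0): $t5=M[0]=17
after lw $t2, (24): $t2=M[24]=29
after or $t0, $t2, $t7: $t0=29|16=29
after mul $t5, $t0, 2: $t5=29*2=58
after sll $t2, $t7, 2: $t2=16<<2=64
After step 13: $t0 = 29.

29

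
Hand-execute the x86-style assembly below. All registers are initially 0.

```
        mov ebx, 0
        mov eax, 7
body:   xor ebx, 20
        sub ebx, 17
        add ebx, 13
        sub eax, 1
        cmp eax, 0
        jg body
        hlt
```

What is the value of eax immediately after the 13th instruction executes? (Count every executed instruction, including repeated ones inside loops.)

5

ebx=0
eax=7
ebx=0^20=20
ebx=20-17=3
ebx=3+13=16
eax=7-1=6
cmp eax, 0  (cmp 6,0)
jg body: taken
ebx=16^20=4
ebx=4-17=-13
ebx=(-13)+13=0
eax=6-1=5
cmp eax, 0  (cmp 5,0)
After step 13: eax = 5.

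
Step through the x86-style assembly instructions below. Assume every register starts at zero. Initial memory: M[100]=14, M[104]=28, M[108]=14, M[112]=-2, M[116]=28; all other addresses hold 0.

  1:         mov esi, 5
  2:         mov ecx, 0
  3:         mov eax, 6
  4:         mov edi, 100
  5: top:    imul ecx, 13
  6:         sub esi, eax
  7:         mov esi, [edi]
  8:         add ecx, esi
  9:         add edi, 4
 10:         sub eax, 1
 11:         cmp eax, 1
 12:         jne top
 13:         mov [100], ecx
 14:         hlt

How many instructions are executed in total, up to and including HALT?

46

mov esi, 5 → esi=5
mov ecx, 0 → ecx=0
mov eax, 6 → eax=6
mov edi, 100 → edi=100
imul ecx, 13 → ecx=0*13=0
sub esi, eax → esi=5-6=-1
mov esi, [edi] → esi=M[100]=14
add ecx, esi → ecx=0+14=14
add edi, 4 → edi=100+4=104
sub eax, 1 → eax=6-1=5
cmp eax, 1  (cmp 5,1)
jne top: taken
imul ecx, 13 → ecx=14*13=182
sub esi, eax → esi=14-5=9
mov esi, [edi] → esi=M[104]=28
add ecx, esi → ecx=182+28=210
add edi, 4 → edi=104+4=108
sub eax, 1 → eax=5-1=4
cmp eax, 1  (cmp 4,1)
jne top: taken
imul ecx, 13 → ecx=210*13=2730
sub esi, eax → esi=28-4=24
mov esi, [edi] → esi=M[108]=14
add ecx, esi → ecx=2730+14=2744
add edi, 4 → edi=108+4=112
sub eax, 1 → eax=4-1=3
cmp eax, 1  (cmp 3,1)
jne top: taken
imul ecx, 13 → ecx=2744*13=35672
sub esi, eax → esi=14-3=11
mov esi, [edi] → esi=M[112]=-2
add ecx, esi → ecx=35672+(-2)=35670
add edi, 4 → edi=112+4=116
sub eax, 1 → eax=3-1=2
cmp eax, 1  (cmp 2,1)
jne top: taken
imul ecx, 13 → ecx=35670*13=463710
sub esi, eax → esi=(-2)-2=-4
mov esi, [edi] → esi=M[116]=28
add ecx, esi → ecx=463710+28=463738
add edi, 4 → edi=116+4=120
sub eax, 1 → eax=2-1=1
cmp eax, 1  (cmp 1,1)
jne top: not taken
mov [100], ecx → M[100]=463738
halt.
Total executed instructions: 46.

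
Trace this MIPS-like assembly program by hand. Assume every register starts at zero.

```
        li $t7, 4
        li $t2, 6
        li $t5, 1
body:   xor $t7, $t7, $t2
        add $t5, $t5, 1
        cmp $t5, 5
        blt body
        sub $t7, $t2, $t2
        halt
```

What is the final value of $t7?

li $t7, 4 → $t7=4
li $t2, 6 → $t2=6
li $t5, 1 → $t5=1
xor $t7, $t7, $t2 → $t7=4^6=2
add $t5, $t5, 1 → $t5=1+1=2
cmp $t5, 5  (cmp 2,5)
blt body: taken
xor $t7, $t7, $t2 → $t7=2^6=4
add $t5, $t5, 1 → $t5=2+1=3
cmp $t5, 5  (cmp 3,5)
blt body: taken
xor $t7, $t7, $t2 → $t7=4^6=2
add $t5, $t5, 1 → $t5=3+1=4
cmp $t5, 5  (cmp 4,5)
blt body: taken
xor $t7, $t7, $t2 → $t7=2^6=4
add $t5, $t5, 1 → $t5=4+1=5
cmp $t5, 5  (cmp 5,5)
blt body: not taken
sub $t7, $t2, $t2 → $t7=6-6=0
halt.

0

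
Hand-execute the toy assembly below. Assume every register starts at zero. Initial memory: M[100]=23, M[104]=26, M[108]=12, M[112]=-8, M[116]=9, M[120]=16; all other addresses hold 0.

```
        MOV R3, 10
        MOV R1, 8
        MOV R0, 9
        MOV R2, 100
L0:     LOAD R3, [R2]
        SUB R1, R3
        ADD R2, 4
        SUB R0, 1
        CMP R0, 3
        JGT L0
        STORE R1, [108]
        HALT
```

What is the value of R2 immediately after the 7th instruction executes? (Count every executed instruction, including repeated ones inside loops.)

104

R3=10
R1=8
R0=9
R2=100
R3=M[100]=23
R1=8-23=-15
R2=100+4=104
After step 7: R2 = 104.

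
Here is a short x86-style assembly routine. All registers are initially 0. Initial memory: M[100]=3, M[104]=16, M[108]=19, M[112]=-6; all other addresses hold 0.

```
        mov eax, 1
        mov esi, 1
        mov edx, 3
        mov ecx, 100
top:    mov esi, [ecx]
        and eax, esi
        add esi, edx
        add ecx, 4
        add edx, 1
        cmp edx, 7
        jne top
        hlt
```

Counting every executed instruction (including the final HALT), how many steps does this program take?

after mov eax, 1: eax=1
after mov esi, 1: esi=1
after mov edx, 3: edx=3
after mov ecx, 100: ecx=100
after mov esi, [ecx]: esi=M[100]=3
after and eax, esi: eax=1&3=1
after add esi, edx: esi=3+3=6
after add ecx, 4: ecx=100+4=104
after add edx, 1: edx=3+1=4
cmp edx, 7  (cmp 4,7)
jne top: taken
after mov esi, [ecx]: esi=M[104]=16
after and eax, esi: eax=1&16=0
after add esi, edx: esi=16+4=20
after add ecx, 4: ecx=104+4=108
after add edx, 1: edx=4+1=5
cmp edx, 7  (cmp 5,7)
jne top: taken
after mov esi, [ecx]: esi=M[108]=19
after and eax, esi: eax=0&19=0
after add esi, edx: esi=19+5=24
after add ecx, 4: ecx=108+4=112
after add edx, 1: edx=5+1=6
cmp edx, 7  (cmp 6,7)
jne top: taken
after mov esi, [ecx]: esi=M[112]=-6
after and eax, esi: eax=0&(-6)=0
after add esi, edx: esi=(-6)+6=0
after add ecx, 4: ecx=112+4=116
after add edx, 1: edx=6+1=7
cmp edx, 7  (cmp 7,7)
jne top: not taken
halt.
Total executed instructions: 33.

33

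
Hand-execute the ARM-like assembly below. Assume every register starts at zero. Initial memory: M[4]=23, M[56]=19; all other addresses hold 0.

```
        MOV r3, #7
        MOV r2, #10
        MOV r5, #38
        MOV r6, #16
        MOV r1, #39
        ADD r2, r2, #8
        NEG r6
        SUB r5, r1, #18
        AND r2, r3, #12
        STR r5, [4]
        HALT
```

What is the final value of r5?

21

r3=7
r2=10
r5=38
r6=16
r1=39
r2=10+8=18
r6=-(16)=-16
r5=39-18=21
r2=7&12=4
STR r5, [4] → M[4]=21
halt.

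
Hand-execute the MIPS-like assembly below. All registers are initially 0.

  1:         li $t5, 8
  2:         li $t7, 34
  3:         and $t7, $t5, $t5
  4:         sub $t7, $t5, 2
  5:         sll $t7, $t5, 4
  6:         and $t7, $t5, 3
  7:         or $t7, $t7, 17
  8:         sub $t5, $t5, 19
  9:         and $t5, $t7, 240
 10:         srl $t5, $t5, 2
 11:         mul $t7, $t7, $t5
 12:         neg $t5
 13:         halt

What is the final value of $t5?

$t5=8
$t7=34
$t7=8&8=8
$t7=8-2=6
$t7=8<<4=128
$t7=8&3=0
$t7=0|17=17
$t5=8-19=-11
$t5=17&240=16
$t5=16>>2=4
$t7=17*4=68
$t5=-(4)=-4
halt.

-4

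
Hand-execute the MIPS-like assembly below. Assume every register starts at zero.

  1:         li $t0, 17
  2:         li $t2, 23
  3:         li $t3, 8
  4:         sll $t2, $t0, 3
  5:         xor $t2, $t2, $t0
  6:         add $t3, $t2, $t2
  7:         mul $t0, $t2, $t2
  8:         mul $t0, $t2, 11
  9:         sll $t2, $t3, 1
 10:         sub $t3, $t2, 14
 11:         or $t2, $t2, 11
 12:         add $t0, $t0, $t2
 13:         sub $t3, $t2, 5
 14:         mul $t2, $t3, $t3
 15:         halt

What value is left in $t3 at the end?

$t0=17
$t2=23
$t3=8
$t2=17<<3=136
$t2=136^17=153
$t3=153+153=306
$t0=153*153=23409
$t0=153*11=1683
$t2=306<<1=612
$t3=612-14=598
$t2=612|11=623
$t0=1683+623=2306
$t3=623-5=618
$t2=618*618=381924
halt.

618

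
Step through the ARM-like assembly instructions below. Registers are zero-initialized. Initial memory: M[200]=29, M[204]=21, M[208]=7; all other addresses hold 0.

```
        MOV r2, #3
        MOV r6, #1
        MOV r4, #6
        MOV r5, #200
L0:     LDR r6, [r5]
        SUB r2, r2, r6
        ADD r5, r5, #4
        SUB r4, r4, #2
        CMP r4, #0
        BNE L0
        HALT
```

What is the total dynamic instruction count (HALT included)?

23

r2=3
r6=1
r4=6
r5=200
r6=M[200]=29
r2=3-29=-26
r5=200+4=204
r4=6-2=4
CMP r4, #0  (cmp 4,0)
BNE L0: taken
r6=M[204]=21
r2=(-26)-21=-47
r5=204+4=208
r4=4-2=2
CMP r4, #0  (cmp 2,0)
BNE L0: taken
r6=M[208]=7
r2=(-47)-7=-54
r5=208+4=212
r4=2-2=0
CMP r4, #0  (cmp 0,0)
BNE L0: not taken
halt.
Total executed instructions: 23.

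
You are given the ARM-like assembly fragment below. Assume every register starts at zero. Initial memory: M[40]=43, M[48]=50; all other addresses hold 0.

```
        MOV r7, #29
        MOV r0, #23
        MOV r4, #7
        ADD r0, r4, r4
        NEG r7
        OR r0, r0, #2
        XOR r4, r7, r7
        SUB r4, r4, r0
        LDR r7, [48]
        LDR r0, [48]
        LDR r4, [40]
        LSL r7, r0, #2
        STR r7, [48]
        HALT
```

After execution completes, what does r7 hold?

MOV r7, #29 → r7=29
MOV r0, #23 → r0=23
MOV r4, #7 → r4=7
ADD r0, r4, r4 → r0=7+7=14
NEG r7 → r7=-(29)=-29
OR r0, r0, #2 → r0=14|2=14
XOR r4, r7, r7 → r4=(-29)^(-29)=0
SUB r4, r4, r0 → r4=0-14=-14
LDR r7, [48] → r7=M[48]=50
LDR r0, [48] → r0=M[48]=50
LDR r4, [40] → r4=M[40]=43
LSL r7, r0, #2 → r7=50<<2=200
STR r7, [48] → M[48]=200
halt.

200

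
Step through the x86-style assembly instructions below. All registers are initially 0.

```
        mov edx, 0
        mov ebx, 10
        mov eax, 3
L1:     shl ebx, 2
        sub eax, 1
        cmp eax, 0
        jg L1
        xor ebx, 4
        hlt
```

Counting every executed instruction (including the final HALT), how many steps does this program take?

17

after mov edx, 0: edx=0
after mov ebx, 10: ebx=10
after mov eax, 3: eax=3
after shl ebx, 2: ebx=10<<2=40
after sub eax, 1: eax=3-1=2
cmp eax, 0  (cmp 2,0)
jg L1: taken
after shl ebx, 2: ebx=40<<2=160
after sub eax, 1: eax=2-1=1
cmp eax, 0  (cmp 1,0)
jg L1: taken
after shl ebx, 2: ebx=160<<2=640
after sub eax, 1: eax=1-1=0
cmp eax, 0  (cmp 0,0)
jg L1: not taken
after xor ebx, 4: ebx=640^4=644
halt.
Total executed instructions: 17.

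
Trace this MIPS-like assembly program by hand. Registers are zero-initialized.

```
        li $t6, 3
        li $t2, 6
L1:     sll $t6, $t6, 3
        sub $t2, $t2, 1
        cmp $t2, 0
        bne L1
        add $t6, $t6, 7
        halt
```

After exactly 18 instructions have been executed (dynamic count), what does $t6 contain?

after li $t6, 3: $t6=3
after li $t2, 6: $t2=6
after sll $t6, $t6, 3: $t6=3<<3=24
after sub $t2, $t2, 1: $t2=6-1=5
cmp $t2, 0  (cmp 5,0)
bne L1: taken
after sll $t6, $t6, 3: $t6=24<<3=192
after sub $t2, $t2, 1: $t2=5-1=4
cmp $t2, 0  (cmp 4,0)
bne L1: taken
after sll $t6, $t6, 3: $t6=192<<3=1536
after sub $t2, $t2, 1: $t2=4-1=3
cmp $t2, 0  (cmp 3,0)
bne L1: taken
after sll $t6, $t6, 3: $t6=1536<<3=12288
after sub $t2, $t2, 1: $t2=3-1=2
cmp $t2, 0  (cmp 2,0)
bne L1: taken
After step 18: $t6 = 12288.

12288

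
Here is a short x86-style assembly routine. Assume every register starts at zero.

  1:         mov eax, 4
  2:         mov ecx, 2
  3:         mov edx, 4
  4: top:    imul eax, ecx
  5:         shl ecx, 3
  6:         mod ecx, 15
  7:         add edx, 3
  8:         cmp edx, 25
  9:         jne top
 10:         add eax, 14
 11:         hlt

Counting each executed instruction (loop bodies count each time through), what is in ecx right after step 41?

mov eax, 4 → eax=4
mov ecx, 2 → ecx=2
mov edx, 4 → edx=4
imul eax, ecx → eax=4*2=8
shl ecx, 3 → ecx=2<<3=16
mod ecx, 15 → ecx=16%15=1
add edx, 3 → edx=4+3=7
cmp edx, 25  (cmp 7,25)
jne top: taken
imul eax, ecx → eax=8*1=8
shl ecx, 3 → ecx=1<<3=8
mod ecx, 15 → ecx=8%15=8
add edx, 3 → edx=7+3=10
cmp edx, 25  (cmp 10,25)
jne top: taken
imul eax, ecx → eax=8*8=64
shl ecx, 3 → ecx=8<<3=64
mod ecx, 15 → ecx=64%15=4
add edx, 3 → edx=10+3=13
cmp edx, 25  (cmp 13,25)
jne top: taken
imul eax, ecx → eax=64*4=256
shl ecx, 3 → ecx=4<<3=32
mod ecx, 15 → ecx=32%15=2
add edx, 3 → edx=13+3=16
cmp edx, 25  (cmp 16,25)
jne top: taken
imul eax, ecx → eax=256*2=512
shl ecx, 3 → ecx=2<<3=16
mod ecx, 15 → ecx=16%15=1
add edx, 3 → edx=16+3=19
cmp edx, 25  (cmp 19,25)
jne top: taken
imul eax, ecx → eax=512*1=512
shl ecx, 3 → ecx=1<<3=8
mod ecx, 15 → ecx=8%15=8
add edx, 3 → edx=19+3=22
cmp edx, 25  (cmp 22,25)
jne top: taken
imul eax, ecx → eax=512*8=4096
shl ecx, 3 → ecx=8<<3=64
After step 41: ecx = 64.

64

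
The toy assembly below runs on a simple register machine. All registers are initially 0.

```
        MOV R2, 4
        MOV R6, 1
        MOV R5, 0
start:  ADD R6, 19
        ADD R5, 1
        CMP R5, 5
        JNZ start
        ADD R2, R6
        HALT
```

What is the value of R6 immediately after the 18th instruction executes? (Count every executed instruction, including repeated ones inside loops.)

77

MOV R2, 4 → R2=4
MOV R6, 1 → R6=1
MOV R5, 0 → R5=0
ADD R6, 19 → R6=1+19=20
ADD R5, 1 → R5=0+1=1
CMP R5, 5  (cmp 1,5)
JNZ start: taken
ADD R6, 19 → R6=20+19=39
ADD R5, 1 → R5=1+1=2
CMP R5, 5  (cmp 2,5)
JNZ start: taken
ADD R6, 19 → R6=39+19=58
ADD R5, 1 → R5=2+1=3
CMP R5, 5  (cmp 3,5)
JNZ start: taken
ADD R6, 19 → R6=58+19=77
ADD R5, 1 → R5=3+1=4
CMP R5, 5  (cmp 4,5)
After step 18: R6 = 77.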